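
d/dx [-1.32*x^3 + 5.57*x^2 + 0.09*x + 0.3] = -3.96*x^2 + 11.14*x + 0.09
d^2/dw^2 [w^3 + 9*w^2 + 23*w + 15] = 6*w + 18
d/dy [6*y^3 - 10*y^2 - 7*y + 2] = 18*y^2 - 20*y - 7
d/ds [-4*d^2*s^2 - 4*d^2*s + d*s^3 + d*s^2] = d*(-8*d*s - 4*d + 3*s^2 + 2*s)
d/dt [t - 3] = 1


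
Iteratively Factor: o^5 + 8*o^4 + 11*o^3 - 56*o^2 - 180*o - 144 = (o + 3)*(o^4 + 5*o^3 - 4*o^2 - 44*o - 48) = (o + 2)*(o + 3)*(o^3 + 3*o^2 - 10*o - 24) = (o + 2)*(o + 3)*(o + 4)*(o^2 - o - 6) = (o - 3)*(o + 2)*(o + 3)*(o + 4)*(o + 2)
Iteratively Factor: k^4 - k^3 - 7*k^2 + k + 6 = (k - 3)*(k^3 + 2*k^2 - k - 2) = (k - 3)*(k - 1)*(k^2 + 3*k + 2) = (k - 3)*(k - 1)*(k + 1)*(k + 2)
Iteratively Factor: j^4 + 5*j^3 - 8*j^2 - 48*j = (j + 4)*(j^3 + j^2 - 12*j) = j*(j + 4)*(j^2 + j - 12) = j*(j + 4)^2*(j - 3)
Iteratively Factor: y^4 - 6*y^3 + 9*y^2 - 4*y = (y - 1)*(y^3 - 5*y^2 + 4*y) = y*(y - 1)*(y^2 - 5*y + 4) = y*(y - 1)^2*(y - 4)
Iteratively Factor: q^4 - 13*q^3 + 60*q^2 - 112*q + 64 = (q - 1)*(q^3 - 12*q^2 + 48*q - 64) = (q - 4)*(q - 1)*(q^2 - 8*q + 16) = (q - 4)^2*(q - 1)*(q - 4)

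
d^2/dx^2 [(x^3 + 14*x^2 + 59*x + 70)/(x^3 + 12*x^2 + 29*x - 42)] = 4*(x^3 + 24*x^2 + 138*x + 278)/(x^6 + 15*x^5 + 57*x^4 - 55*x^3 - 342*x^2 + 540*x - 216)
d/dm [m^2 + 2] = 2*m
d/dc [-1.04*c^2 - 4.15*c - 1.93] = -2.08*c - 4.15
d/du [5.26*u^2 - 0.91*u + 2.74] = 10.52*u - 0.91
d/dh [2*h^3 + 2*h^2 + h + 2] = 6*h^2 + 4*h + 1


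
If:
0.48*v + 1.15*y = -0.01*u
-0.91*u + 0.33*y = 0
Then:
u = 0.362637362637363*y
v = -2.40338827838828*y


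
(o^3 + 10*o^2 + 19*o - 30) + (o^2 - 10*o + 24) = o^3 + 11*o^2 + 9*o - 6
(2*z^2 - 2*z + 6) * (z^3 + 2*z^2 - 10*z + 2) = 2*z^5 + 2*z^4 - 18*z^3 + 36*z^2 - 64*z + 12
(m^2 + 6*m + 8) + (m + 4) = m^2 + 7*m + 12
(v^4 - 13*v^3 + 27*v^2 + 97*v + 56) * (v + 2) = v^5 - 11*v^4 + v^3 + 151*v^2 + 250*v + 112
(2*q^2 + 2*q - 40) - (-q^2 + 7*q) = 3*q^2 - 5*q - 40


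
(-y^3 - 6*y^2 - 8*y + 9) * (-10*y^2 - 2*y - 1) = 10*y^5 + 62*y^4 + 93*y^3 - 68*y^2 - 10*y - 9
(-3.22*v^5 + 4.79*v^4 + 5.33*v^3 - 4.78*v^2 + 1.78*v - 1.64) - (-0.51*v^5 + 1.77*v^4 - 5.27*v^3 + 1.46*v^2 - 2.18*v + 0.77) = -2.71*v^5 + 3.02*v^4 + 10.6*v^3 - 6.24*v^2 + 3.96*v - 2.41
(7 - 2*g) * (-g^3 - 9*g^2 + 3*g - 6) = 2*g^4 + 11*g^3 - 69*g^2 + 33*g - 42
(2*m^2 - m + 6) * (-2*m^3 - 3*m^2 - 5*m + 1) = -4*m^5 - 4*m^4 - 19*m^3 - 11*m^2 - 31*m + 6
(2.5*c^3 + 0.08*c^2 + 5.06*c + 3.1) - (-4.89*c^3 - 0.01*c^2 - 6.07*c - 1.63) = 7.39*c^3 + 0.09*c^2 + 11.13*c + 4.73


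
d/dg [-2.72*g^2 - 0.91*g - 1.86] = -5.44*g - 0.91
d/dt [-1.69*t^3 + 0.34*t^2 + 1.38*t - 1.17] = -5.07*t^2 + 0.68*t + 1.38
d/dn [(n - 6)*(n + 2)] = 2*n - 4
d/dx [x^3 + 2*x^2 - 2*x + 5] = 3*x^2 + 4*x - 2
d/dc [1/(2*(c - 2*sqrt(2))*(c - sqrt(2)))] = (-c + 3*sqrt(2)/2)/(c^4 - 6*sqrt(2)*c^3 + 26*c^2 - 24*sqrt(2)*c + 16)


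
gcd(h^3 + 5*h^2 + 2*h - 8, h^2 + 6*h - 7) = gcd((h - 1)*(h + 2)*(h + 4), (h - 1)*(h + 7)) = h - 1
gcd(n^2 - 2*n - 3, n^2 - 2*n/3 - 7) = n - 3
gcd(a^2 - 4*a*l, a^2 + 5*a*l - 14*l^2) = 1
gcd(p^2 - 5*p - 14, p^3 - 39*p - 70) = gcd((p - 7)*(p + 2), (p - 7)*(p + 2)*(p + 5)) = p^2 - 5*p - 14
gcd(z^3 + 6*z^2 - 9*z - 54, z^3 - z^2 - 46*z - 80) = 1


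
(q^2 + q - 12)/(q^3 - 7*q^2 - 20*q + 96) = 1/(q - 8)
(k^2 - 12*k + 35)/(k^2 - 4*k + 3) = (k^2 - 12*k + 35)/(k^2 - 4*k + 3)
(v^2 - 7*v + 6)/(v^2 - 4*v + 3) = (v - 6)/(v - 3)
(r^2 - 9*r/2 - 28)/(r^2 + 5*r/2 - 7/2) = (r - 8)/(r - 1)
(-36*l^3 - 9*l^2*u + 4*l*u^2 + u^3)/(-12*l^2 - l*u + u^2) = (-12*l^2 + l*u + u^2)/(-4*l + u)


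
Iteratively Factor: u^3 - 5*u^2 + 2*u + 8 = (u - 2)*(u^2 - 3*u - 4) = (u - 2)*(u + 1)*(u - 4)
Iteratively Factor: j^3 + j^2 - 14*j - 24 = (j + 2)*(j^2 - j - 12) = (j - 4)*(j + 2)*(j + 3)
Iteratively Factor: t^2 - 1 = (t - 1)*(t + 1)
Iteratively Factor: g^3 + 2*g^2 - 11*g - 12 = (g + 4)*(g^2 - 2*g - 3) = (g - 3)*(g + 4)*(g + 1)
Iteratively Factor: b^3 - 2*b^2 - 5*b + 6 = (b - 3)*(b^2 + b - 2) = (b - 3)*(b - 1)*(b + 2)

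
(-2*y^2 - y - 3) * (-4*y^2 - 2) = 8*y^4 + 4*y^3 + 16*y^2 + 2*y + 6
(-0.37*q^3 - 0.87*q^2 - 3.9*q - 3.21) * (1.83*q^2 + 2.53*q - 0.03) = -0.6771*q^5 - 2.5282*q^4 - 9.327*q^3 - 15.7152*q^2 - 8.0043*q + 0.0963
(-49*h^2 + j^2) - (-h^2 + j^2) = -48*h^2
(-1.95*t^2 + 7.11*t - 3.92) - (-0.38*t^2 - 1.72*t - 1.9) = -1.57*t^2 + 8.83*t - 2.02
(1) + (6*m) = 6*m + 1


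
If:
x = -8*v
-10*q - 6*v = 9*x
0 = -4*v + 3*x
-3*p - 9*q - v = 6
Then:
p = -2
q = 0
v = 0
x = 0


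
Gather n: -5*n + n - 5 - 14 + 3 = -4*n - 16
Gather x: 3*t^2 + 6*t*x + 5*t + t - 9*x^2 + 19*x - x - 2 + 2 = 3*t^2 + 6*t - 9*x^2 + x*(6*t + 18)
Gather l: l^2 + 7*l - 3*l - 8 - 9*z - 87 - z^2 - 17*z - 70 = l^2 + 4*l - z^2 - 26*z - 165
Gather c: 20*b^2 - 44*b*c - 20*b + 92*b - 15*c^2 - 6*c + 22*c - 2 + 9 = 20*b^2 + 72*b - 15*c^2 + c*(16 - 44*b) + 7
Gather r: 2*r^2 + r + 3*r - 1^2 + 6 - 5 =2*r^2 + 4*r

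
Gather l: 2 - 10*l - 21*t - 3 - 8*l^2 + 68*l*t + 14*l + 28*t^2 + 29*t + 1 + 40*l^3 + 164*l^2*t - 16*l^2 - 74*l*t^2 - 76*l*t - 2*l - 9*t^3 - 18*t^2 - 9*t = 40*l^3 + l^2*(164*t - 24) + l*(-74*t^2 - 8*t + 2) - 9*t^3 + 10*t^2 - t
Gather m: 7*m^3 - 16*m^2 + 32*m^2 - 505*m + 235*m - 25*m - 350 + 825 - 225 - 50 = 7*m^3 + 16*m^2 - 295*m + 200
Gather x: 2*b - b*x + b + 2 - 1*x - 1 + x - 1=-b*x + 3*b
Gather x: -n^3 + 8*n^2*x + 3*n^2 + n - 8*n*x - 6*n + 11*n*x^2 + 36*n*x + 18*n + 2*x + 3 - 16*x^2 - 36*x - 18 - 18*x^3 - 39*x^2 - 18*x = -n^3 + 3*n^2 + 13*n - 18*x^3 + x^2*(11*n - 55) + x*(8*n^2 + 28*n - 52) - 15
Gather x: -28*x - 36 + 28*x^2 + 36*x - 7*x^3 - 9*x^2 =-7*x^3 + 19*x^2 + 8*x - 36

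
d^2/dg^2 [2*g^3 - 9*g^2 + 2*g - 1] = 12*g - 18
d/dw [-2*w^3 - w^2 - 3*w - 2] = -6*w^2 - 2*w - 3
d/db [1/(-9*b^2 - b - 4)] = (18*b + 1)/(9*b^2 + b + 4)^2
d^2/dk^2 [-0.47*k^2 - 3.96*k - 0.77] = -0.940000000000000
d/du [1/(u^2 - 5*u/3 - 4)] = 3*(5 - 6*u)/(-3*u^2 + 5*u + 12)^2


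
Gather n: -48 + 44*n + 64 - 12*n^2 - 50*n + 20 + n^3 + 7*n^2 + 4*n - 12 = n^3 - 5*n^2 - 2*n + 24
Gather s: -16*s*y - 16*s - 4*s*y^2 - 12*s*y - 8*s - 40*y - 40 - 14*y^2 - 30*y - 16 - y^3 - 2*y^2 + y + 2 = s*(-4*y^2 - 28*y - 24) - y^3 - 16*y^2 - 69*y - 54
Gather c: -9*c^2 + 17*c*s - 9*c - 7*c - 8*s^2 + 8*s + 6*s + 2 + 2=-9*c^2 + c*(17*s - 16) - 8*s^2 + 14*s + 4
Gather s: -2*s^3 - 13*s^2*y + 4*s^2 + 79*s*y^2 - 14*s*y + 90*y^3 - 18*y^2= -2*s^3 + s^2*(4 - 13*y) + s*(79*y^2 - 14*y) + 90*y^3 - 18*y^2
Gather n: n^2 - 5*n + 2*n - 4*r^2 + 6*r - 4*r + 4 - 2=n^2 - 3*n - 4*r^2 + 2*r + 2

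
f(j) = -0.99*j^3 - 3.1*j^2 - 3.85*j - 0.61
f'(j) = -2.97*j^2 - 6.2*j - 3.85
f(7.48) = -617.18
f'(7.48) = -216.40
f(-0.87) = 1.05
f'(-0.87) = -0.70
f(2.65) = -51.01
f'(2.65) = -41.14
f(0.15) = -1.26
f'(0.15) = -4.85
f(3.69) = -106.77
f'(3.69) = -67.17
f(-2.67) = 6.41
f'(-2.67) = -8.47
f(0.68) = -4.97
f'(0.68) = -9.44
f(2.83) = -58.77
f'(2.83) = -45.18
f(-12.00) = 1309.91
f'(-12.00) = -357.13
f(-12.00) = 1309.91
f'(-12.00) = -357.13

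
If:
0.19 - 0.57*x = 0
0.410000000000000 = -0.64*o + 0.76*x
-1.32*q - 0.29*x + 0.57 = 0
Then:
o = -0.24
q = 0.36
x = 0.33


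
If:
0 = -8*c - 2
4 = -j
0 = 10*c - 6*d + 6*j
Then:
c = -1/4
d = -53/12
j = -4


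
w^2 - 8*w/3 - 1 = (w - 3)*(w + 1/3)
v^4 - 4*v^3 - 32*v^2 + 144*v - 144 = (v - 6)*(v - 2)^2*(v + 6)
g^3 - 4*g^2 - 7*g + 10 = (g - 5)*(g - 1)*(g + 2)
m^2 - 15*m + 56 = (m - 8)*(m - 7)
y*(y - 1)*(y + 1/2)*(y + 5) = y^4 + 9*y^3/2 - 3*y^2 - 5*y/2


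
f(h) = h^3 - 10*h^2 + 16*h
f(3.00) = -15.00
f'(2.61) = -15.76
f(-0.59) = -13.13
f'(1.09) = -2.24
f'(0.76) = 2.53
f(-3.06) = -171.25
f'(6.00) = 4.00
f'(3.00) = -17.00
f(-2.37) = -107.40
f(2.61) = -8.58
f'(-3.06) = 105.29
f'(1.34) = -5.41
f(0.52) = 5.76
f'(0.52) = 6.41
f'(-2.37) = 80.25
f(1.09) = 6.85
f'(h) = 3*h^2 - 20*h + 16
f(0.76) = 6.82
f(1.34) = 5.89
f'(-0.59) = 28.84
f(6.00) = -48.00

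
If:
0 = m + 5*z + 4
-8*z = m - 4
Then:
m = -52/3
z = 8/3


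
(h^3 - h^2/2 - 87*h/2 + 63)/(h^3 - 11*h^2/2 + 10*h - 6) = (h^2 + h - 42)/(h^2 - 4*h + 4)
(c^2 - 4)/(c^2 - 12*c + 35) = (c^2 - 4)/(c^2 - 12*c + 35)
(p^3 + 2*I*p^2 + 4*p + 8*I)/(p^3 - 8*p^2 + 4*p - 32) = (p + 2*I)/(p - 8)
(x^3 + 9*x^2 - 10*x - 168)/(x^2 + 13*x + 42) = x - 4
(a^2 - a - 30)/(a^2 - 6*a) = (a + 5)/a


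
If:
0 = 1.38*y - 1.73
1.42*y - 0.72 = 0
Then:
No Solution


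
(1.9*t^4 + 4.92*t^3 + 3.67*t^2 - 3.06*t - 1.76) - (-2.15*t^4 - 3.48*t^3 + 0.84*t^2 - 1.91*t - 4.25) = 4.05*t^4 + 8.4*t^3 + 2.83*t^2 - 1.15*t + 2.49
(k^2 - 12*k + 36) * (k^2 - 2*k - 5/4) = k^4 - 14*k^3 + 235*k^2/4 - 57*k - 45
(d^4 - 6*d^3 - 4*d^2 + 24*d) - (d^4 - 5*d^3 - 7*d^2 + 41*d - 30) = -d^3 + 3*d^2 - 17*d + 30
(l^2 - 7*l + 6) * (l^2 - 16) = l^4 - 7*l^3 - 10*l^2 + 112*l - 96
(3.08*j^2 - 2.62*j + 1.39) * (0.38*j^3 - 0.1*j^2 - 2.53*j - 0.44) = 1.1704*j^5 - 1.3036*j^4 - 7.0022*j^3 + 5.1344*j^2 - 2.3639*j - 0.6116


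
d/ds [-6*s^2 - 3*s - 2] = -12*s - 3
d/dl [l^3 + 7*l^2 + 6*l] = 3*l^2 + 14*l + 6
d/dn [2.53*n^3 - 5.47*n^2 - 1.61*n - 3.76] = 7.59*n^2 - 10.94*n - 1.61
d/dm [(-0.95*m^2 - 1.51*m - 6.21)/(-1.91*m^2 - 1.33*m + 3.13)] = (-1.6206*m^2 - 29.6692*m - 12.9856)/(3.6481*m^4 + 5.0806*m^3 - 10.1877*m^2 - 8.3258*m + 9.7969)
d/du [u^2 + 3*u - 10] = 2*u + 3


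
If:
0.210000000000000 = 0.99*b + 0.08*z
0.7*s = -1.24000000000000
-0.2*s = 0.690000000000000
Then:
No Solution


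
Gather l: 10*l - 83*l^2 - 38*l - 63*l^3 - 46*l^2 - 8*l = -63*l^3 - 129*l^2 - 36*l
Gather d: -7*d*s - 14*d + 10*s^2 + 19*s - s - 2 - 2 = d*(-7*s - 14) + 10*s^2 + 18*s - 4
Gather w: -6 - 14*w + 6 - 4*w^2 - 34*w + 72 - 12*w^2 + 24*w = -16*w^2 - 24*w + 72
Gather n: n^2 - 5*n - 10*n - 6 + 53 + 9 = n^2 - 15*n + 56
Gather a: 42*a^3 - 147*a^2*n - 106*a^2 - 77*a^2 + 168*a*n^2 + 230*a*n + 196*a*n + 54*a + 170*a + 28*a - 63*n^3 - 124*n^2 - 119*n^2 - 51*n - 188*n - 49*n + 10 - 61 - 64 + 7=42*a^3 + a^2*(-147*n - 183) + a*(168*n^2 + 426*n + 252) - 63*n^3 - 243*n^2 - 288*n - 108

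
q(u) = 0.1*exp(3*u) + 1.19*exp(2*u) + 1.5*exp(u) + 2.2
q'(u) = 0.3*exp(3*u) + 2.38*exp(2*u) + 1.5*exp(u)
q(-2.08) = 2.41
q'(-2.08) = 0.23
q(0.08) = 5.35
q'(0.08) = 4.80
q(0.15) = 5.71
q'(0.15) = 5.43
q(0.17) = 5.82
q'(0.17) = 5.62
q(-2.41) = 2.34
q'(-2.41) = 0.15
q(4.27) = 42782.52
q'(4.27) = 122039.14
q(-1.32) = 2.69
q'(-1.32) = 0.58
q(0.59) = 9.37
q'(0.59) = 12.21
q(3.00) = 1322.72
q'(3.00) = 3421.21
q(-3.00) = 2.28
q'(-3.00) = 0.08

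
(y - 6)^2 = y^2 - 12*y + 36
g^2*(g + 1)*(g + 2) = g^4 + 3*g^3 + 2*g^2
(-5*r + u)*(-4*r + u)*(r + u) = 20*r^3 + 11*r^2*u - 8*r*u^2 + u^3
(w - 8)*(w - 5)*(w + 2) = w^3 - 11*w^2 + 14*w + 80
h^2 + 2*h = h*(h + 2)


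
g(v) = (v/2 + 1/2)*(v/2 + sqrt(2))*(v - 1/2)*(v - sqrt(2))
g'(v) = (v/2 + 1/2)*(v/2 + sqrt(2))*(v - 1/2) + (v/2 + 1/2)*(v/2 + sqrt(2))*(v - sqrt(2)) + (v/2 + 1/2)*(v - 1/2)*(v - sqrt(2))/2 + (v/2 + sqrt(2))*(v - 1/2)*(v - sqrt(2))/2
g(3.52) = 45.62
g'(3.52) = 54.05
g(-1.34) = -0.64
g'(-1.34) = 2.04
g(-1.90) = -1.66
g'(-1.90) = 1.25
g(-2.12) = -1.84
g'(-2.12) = 0.27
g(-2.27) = -1.81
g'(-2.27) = -0.67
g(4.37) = 110.54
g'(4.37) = 101.91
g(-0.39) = 0.60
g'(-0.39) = 0.22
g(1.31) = -0.20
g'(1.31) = 1.55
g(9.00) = 1906.72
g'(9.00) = 827.54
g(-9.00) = 1221.17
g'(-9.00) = -596.32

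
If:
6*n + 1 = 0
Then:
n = -1/6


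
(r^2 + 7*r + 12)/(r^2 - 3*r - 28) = (r + 3)/(r - 7)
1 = 1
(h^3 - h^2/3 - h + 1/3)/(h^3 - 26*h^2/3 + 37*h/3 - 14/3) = (3*h^2 + 2*h - 1)/(3*h^2 - 23*h + 14)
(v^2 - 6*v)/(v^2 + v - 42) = v/(v + 7)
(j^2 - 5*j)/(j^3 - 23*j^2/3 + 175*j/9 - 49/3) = 9*j*(j - 5)/(9*j^3 - 69*j^2 + 175*j - 147)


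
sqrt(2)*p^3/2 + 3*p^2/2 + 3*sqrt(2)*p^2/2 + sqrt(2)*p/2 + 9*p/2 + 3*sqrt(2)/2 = (p + 3)*(p + sqrt(2))*(sqrt(2)*p/2 + 1/2)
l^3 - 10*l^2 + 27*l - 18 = (l - 6)*(l - 3)*(l - 1)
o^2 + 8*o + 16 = (o + 4)^2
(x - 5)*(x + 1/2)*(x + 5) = x^3 + x^2/2 - 25*x - 25/2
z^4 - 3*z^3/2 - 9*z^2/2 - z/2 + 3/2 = (z - 3)*(z - 1/2)*(z + 1)^2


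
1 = 1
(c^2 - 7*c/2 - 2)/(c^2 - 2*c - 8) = (c + 1/2)/(c + 2)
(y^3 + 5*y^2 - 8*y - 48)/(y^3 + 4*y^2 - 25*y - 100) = (y^2 + y - 12)/(y^2 - 25)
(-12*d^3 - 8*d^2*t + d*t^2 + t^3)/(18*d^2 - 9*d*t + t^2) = (4*d^2 + 4*d*t + t^2)/(-6*d + t)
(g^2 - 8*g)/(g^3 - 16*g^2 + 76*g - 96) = g/(g^2 - 8*g + 12)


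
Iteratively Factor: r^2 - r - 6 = (r + 2)*(r - 3)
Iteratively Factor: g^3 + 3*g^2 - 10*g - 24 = (g - 3)*(g^2 + 6*g + 8) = (g - 3)*(g + 4)*(g + 2)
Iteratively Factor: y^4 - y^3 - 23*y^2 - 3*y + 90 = (y - 2)*(y^3 + y^2 - 21*y - 45) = (y - 5)*(y - 2)*(y^2 + 6*y + 9) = (y - 5)*(y - 2)*(y + 3)*(y + 3)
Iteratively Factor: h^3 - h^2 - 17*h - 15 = (h - 5)*(h^2 + 4*h + 3) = (h - 5)*(h + 3)*(h + 1)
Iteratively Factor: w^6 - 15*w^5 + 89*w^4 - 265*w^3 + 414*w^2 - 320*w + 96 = (w - 1)*(w^5 - 14*w^4 + 75*w^3 - 190*w^2 + 224*w - 96) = (w - 4)*(w - 1)*(w^4 - 10*w^3 + 35*w^2 - 50*w + 24) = (w - 4)*(w - 2)*(w - 1)*(w^3 - 8*w^2 + 19*w - 12) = (w - 4)^2*(w - 2)*(w - 1)*(w^2 - 4*w + 3) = (w - 4)^2*(w - 3)*(w - 2)*(w - 1)*(w - 1)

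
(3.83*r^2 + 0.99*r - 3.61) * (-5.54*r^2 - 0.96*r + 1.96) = -21.2182*r^4 - 9.1614*r^3 + 26.5558*r^2 + 5.406*r - 7.0756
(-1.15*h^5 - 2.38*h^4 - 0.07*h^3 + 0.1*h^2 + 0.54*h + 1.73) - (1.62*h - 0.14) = -1.15*h^5 - 2.38*h^4 - 0.07*h^3 + 0.1*h^2 - 1.08*h + 1.87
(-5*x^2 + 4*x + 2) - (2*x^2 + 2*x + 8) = -7*x^2 + 2*x - 6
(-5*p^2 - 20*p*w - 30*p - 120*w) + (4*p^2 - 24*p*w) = -p^2 - 44*p*w - 30*p - 120*w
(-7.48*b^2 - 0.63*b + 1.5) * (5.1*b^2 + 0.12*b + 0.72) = -38.148*b^4 - 4.1106*b^3 + 2.1888*b^2 - 0.2736*b + 1.08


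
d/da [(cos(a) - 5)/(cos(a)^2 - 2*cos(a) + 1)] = (cos(a) - 9)*sin(a)/(cos(a) - 1)^3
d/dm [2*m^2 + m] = 4*m + 1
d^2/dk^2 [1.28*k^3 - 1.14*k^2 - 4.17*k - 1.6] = 7.68*k - 2.28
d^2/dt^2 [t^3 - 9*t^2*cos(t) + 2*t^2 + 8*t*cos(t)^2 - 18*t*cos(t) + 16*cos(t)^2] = 9*t^2*cos(t) + 36*t*sin(t) + 18*t*cos(t) - 16*t*cos(2*t) + 6*t + 36*sin(t) - 16*sin(2*t) - 18*cos(t) - 32*cos(2*t) + 4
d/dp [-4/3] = 0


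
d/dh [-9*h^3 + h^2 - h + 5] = -27*h^2 + 2*h - 1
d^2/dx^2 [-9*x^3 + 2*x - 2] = -54*x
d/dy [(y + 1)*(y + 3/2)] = 2*y + 5/2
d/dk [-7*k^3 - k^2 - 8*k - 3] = -21*k^2 - 2*k - 8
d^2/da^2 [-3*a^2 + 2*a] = -6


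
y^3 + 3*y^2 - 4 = (y - 1)*(y + 2)^2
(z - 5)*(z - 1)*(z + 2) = z^3 - 4*z^2 - 7*z + 10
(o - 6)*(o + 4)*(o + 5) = o^3 + 3*o^2 - 34*o - 120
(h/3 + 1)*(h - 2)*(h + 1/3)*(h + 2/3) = h^4/3 + 2*h^3/3 - 43*h^2/27 - 52*h/27 - 4/9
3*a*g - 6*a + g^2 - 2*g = (3*a + g)*(g - 2)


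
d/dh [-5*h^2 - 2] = -10*h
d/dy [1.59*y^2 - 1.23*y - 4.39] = 3.18*y - 1.23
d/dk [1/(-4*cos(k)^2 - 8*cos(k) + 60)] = -(cos(k) + 1)*sin(k)/(2*(cos(k)^2 + 2*cos(k) - 15)^2)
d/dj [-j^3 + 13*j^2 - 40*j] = -3*j^2 + 26*j - 40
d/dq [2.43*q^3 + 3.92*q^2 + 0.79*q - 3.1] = 7.29*q^2 + 7.84*q + 0.79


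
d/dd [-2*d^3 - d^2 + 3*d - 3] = -6*d^2 - 2*d + 3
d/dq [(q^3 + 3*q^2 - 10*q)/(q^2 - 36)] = (q^4 - 98*q^2 - 216*q + 360)/(q^4 - 72*q^2 + 1296)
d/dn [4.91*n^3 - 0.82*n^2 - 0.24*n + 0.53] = 14.73*n^2 - 1.64*n - 0.24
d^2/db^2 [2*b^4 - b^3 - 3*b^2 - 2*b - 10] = 24*b^2 - 6*b - 6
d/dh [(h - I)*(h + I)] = 2*h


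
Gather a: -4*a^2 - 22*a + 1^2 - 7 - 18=-4*a^2 - 22*a - 24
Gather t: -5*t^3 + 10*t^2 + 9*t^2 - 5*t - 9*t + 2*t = -5*t^3 + 19*t^2 - 12*t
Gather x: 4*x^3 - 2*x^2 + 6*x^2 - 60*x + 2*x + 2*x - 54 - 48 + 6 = 4*x^3 + 4*x^2 - 56*x - 96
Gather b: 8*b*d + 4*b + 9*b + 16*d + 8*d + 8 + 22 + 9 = b*(8*d + 13) + 24*d + 39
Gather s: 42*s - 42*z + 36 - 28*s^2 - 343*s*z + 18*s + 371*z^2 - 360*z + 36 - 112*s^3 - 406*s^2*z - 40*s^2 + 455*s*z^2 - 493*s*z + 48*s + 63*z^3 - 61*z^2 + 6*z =-112*s^3 + s^2*(-406*z - 68) + s*(455*z^2 - 836*z + 108) + 63*z^3 + 310*z^2 - 396*z + 72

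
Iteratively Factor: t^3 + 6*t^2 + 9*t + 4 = (t + 1)*(t^2 + 5*t + 4) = (t + 1)*(t + 4)*(t + 1)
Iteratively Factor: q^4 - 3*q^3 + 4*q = (q)*(q^3 - 3*q^2 + 4) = q*(q + 1)*(q^2 - 4*q + 4) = q*(q - 2)*(q + 1)*(q - 2)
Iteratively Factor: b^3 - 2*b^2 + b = (b - 1)*(b^2 - b) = b*(b - 1)*(b - 1)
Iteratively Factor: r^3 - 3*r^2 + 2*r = (r - 2)*(r^2 - r) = r*(r - 2)*(r - 1)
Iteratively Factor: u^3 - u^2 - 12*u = (u + 3)*(u^2 - 4*u) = (u - 4)*(u + 3)*(u)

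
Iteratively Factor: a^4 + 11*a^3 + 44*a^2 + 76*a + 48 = (a + 2)*(a^3 + 9*a^2 + 26*a + 24) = (a + 2)*(a + 3)*(a^2 + 6*a + 8) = (a + 2)*(a + 3)*(a + 4)*(a + 2)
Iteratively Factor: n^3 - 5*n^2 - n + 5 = (n + 1)*(n^2 - 6*n + 5) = (n - 5)*(n + 1)*(n - 1)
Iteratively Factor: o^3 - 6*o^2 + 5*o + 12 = (o - 3)*(o^2 - 3*o - 4) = (o - 4)*(o - 3)*(o + 1)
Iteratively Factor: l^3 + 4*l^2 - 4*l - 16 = (l + 4)*(l^2 - 4) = (l - 2)*(l + 4)*(l + 2)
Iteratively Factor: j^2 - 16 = (j - 4)*(j + 4)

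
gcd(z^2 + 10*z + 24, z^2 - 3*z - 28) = z + 4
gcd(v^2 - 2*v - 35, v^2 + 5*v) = v + 5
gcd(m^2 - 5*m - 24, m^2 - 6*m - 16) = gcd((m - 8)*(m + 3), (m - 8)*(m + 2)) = m - 8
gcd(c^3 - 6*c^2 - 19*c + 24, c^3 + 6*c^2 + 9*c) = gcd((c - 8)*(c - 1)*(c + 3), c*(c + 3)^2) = c + 3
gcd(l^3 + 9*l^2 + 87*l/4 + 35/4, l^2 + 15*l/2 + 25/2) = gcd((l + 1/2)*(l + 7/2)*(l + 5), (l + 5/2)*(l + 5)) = l + 5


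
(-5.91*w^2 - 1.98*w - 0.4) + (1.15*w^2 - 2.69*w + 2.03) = -4.76*w^2 - 4.67*w + 1.63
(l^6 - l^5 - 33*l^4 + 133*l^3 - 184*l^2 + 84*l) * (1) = l^6 - l^5 - 33*l^4 + 133*l^3 - 184*l^2 + 84*l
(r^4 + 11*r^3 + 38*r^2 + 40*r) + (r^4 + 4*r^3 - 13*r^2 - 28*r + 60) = 2*r^4 + 15*r^3 + 25*r^2 + 12*r + 60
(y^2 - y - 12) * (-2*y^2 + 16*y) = -2*y^4 + 18*y^3 + 8*y^2 - 192*y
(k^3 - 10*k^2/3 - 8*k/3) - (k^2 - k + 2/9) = k^3 - 13*k^2/3 - 5*k/3 - 2/9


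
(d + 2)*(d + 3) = d^2 + 5*d + 6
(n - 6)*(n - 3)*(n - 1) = n^3 - 10*n^2 + 27*n - 18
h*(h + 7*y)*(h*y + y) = h^3*y + 7*h^2*y^2 + h^2*y + 7*h*y^2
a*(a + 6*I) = a^2 + 6*I*a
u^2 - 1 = (u - 1)*(u + 1)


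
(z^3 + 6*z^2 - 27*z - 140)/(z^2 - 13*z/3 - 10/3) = 3*(z^2 + 11*z + 28)/(3*z + 2)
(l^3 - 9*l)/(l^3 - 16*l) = (l^2 - 9)/(l^2 - 16)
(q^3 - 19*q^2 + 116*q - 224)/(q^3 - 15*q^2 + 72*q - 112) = (q - 8)/(q - 4)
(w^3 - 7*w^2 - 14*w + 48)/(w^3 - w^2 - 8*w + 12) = (w - 8)/(w - 2)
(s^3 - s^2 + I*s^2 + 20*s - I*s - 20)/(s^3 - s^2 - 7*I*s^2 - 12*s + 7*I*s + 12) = (s + 5*I)/(s - 3*I)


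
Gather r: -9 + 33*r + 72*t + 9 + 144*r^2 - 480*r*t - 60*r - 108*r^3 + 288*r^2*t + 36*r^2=-108*r^3 + r^2*(288*t + 180) + r*(-480*t - 27) + 72*t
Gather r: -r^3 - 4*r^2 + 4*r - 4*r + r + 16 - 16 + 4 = -r^3 - 4*r^2 + r + 4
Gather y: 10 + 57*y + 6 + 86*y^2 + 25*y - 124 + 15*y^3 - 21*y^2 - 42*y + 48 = 15*y^3 + 65*y^2 + 40*y - 60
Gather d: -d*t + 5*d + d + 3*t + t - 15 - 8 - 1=d*(6 - t) + 4*t - 24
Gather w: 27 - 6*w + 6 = 33 - 6*w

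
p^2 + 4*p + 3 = (p + 1)*(p + 3)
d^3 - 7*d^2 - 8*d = d*(d - 8)*(d + 1)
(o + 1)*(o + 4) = o^2 + 5*o + 4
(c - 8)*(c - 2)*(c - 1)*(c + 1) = c^4 - 10*c^3 + 15*c^2 + 10*c - 16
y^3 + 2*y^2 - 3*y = y*(y - 1)*(y + 3)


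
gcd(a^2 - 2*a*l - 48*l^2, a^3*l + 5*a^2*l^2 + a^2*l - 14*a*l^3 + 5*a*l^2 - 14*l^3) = 1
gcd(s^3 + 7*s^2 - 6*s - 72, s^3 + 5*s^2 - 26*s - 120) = s^2 + 10*s + 24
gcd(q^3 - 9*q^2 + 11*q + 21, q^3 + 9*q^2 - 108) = q - 3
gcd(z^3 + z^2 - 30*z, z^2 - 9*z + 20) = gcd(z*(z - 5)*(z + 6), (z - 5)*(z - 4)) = z - 5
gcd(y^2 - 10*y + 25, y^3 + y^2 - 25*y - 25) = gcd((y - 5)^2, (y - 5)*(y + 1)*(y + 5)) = y - 5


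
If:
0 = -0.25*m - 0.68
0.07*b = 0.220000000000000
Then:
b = 3.14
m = -2.72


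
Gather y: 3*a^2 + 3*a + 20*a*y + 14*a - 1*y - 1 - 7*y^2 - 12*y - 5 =3*a^2 + 17*a - 7*y^2 + y*(20*a - 13) - 6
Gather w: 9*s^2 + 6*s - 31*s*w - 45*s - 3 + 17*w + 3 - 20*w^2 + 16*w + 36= 9*s^2 - 39*s - 20*w^2 + w*(33 - 31*s) + 36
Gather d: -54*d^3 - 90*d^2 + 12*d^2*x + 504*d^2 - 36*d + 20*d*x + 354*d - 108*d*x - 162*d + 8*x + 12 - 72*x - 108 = -54*d^3 + d^2*(12*x + 414) + d*(156 - 88*x) - 64*x - 96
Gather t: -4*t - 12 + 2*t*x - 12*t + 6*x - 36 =t*(2*x - 16) + 6*x - 48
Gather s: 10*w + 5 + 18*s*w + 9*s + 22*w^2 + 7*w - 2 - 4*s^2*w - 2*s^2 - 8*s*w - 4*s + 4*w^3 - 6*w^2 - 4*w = s^2*(-4*w - 2) + s*(10*w + 5) + 4*w^3 + 16*w^2 + 13*w + 3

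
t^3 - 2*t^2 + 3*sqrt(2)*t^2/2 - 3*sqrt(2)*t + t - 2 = (t - 2)*(t + sqrt(2)/2)*(t + sqrt(2))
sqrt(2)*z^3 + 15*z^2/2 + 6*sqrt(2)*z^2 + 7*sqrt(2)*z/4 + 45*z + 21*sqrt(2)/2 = (z + 6)*(z + 7*sqrt(2)/2)*(sqrt(2)*z + 1/2)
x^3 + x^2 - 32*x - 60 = (x - 6)*(x + 2)*(x + 5)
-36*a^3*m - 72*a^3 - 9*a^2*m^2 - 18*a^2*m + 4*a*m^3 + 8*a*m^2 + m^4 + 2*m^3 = (-3*a + m)*(3*a + m)*(4*a + m)*(m + 2)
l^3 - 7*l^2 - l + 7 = (l - 7)*(l - 1)*(l + 1)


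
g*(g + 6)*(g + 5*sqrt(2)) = g^3 + 6*g^2 + 5*sqrt(2)*g^2 + 30*sqrt(2)*g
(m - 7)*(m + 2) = m^2 - 5*m - 14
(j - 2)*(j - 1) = j^2 - 3*j + 2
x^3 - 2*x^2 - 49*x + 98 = (x - 7)*(x - 2)*(x + 7)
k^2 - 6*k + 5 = (k - 5)*(k - 1)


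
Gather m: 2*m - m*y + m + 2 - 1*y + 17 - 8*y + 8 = m*(3 - y) - 9*y + 27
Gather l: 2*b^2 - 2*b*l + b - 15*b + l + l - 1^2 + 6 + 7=2*b^2 - 14*b + l*(2 - 2*b) + 12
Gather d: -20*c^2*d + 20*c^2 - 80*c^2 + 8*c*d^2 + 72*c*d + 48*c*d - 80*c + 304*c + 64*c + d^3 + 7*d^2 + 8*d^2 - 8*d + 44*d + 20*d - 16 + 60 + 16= -60*c^2 + 288*c + d^3 + d^2*(8*c + 15) + d*(-20*c^2 + 120*c + 56) + 60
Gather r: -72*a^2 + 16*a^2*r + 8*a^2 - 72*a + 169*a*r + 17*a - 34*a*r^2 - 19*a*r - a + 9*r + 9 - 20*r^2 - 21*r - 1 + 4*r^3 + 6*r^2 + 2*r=-64*a^2 - 56*a + 4*r^3 + r^2*(-34*a - 14) + r*(16*a^2 + 150*a - 10) + 8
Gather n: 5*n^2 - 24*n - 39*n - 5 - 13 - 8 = 5*n^2 - 63*n - 26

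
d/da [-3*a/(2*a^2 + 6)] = 3*(a^2 - 3)/(2*(a^2 + 3)^2)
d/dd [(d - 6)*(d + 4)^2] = (d + 4)*(3*d - 8)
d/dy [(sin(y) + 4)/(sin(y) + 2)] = -2*cos(y)/(sin(y) + 2)^2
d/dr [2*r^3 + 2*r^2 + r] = 6*r^2 + 4*r + 1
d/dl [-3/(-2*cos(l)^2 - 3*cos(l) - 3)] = 3*(4*cos(l) + 3)*sin(l)/(3*cos(l) + cos(2*l) + 4)^2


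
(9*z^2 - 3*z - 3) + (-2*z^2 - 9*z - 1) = 7*z^2 - 12*z - 4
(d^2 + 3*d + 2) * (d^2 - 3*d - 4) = d^4 - 11*d^2 - 18*d - 8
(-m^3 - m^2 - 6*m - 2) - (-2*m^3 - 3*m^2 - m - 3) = m^3 + 2*m^2 - 5*m + 1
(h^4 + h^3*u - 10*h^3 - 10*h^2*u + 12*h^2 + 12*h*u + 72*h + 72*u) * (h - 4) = h^5 + h^4*u - 14*h^4 - 14*h^3*u + 52*h^3 + 52*h^2*u + 24*h^2 + 24*h*u - 288*h - 288*u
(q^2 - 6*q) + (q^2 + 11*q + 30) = 2*q^2 + 5*q + 30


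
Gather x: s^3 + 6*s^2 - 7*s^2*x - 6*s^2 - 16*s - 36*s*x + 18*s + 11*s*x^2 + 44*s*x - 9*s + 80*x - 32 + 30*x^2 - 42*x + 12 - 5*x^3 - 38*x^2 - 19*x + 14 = s^3 - 7*s - 5*x^3 + x^2*(11*s - 8) + x*(-7*s^2 + 8*s + 19) - 6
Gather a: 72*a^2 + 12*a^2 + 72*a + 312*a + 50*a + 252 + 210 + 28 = 84*a^2 + 434*a + 490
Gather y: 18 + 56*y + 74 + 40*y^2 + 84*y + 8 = 40*y^2 + 140*y + 100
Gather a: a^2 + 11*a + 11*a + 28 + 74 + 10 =a^2 + 22*a + 112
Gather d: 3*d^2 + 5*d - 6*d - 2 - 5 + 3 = 3*d^2 - d - 4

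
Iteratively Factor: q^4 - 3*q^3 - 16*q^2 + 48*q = (q)*(q^3 - 3*q^2 - 16*q + 48) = q*(q - 3)*(q^2 - 16) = q*(q - 3)*(q + 4)*(q - 4)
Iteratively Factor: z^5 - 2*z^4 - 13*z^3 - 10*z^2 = (z)*(z^4 - 2*z^3 - 13*z^2 - 10*z) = z^2*(z^3 - 2*z^2 - 13*z - 10) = z^2*(z + 1)*(z^2 - 3*z - 10) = z^2*(z - 5)*(z + 1)*(z + 2)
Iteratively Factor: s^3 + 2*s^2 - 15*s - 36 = (s - 4)*(s^2 + 6*s + 9) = (s - 4)*(s + 3)*(s + 3)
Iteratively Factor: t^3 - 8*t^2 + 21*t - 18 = (t - 3)*(t^2 - 5*t + 6) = (t - 3)^2*(t - 2)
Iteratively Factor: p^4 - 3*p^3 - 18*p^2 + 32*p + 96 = (p + 2)*(p^3 - 5*p^2 - 8*p + 48) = (p + 2)*(p + 3)*(p^2 - 8*p + 16) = (p - 4)*(p + 2)*(p + 3)*(p - 4)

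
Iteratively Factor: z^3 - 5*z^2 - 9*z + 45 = (z + 3)*(z^2 - 8*z + 15) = (z - 3)*(z + 3)*(z - 5)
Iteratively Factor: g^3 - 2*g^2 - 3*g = (g + 1)*(g^2 - 3*g) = (g - 3)*(g + 1)*(g)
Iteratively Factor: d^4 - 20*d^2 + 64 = (d - 2)*(d^3 + 2*d^2 - 16*d - 32) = (d - 2)*(d + 2)*(d^2 - 16) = (d - 2)*(d + 2)*(d + 4)*(d - 4)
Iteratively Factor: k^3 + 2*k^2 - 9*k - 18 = (k - 3)*(k^2 + 5*k + 6) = (k - 3)*(k + 3)*(k + 2)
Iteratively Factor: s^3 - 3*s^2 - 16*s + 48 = (s - 4)*(s^2 + s - 12) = (s - 4)*(s + 4)*(s - 3)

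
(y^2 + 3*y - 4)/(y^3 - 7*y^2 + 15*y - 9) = (y + 4)/(y^2 - 6*y + 9)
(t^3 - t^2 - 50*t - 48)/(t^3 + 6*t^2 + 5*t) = (t^2 - 2*t - 48)/(t*(t + 5))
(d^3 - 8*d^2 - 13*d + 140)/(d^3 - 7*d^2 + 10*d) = (d^2 - 3*d - 28)/(d*(d - 2))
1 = 1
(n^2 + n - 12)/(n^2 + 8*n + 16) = (n - 3)/(n + 4)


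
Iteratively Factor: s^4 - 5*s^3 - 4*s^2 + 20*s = (s - 5)*(s^3 - 4*s) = s*(s - 5)*(s^2 - 4) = s*(s - 5)*(s - 2)*(s + 2)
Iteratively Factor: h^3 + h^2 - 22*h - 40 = (h + 2)*(h^2 - h - 20) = (h - 5)*(h + 2)*(h + 4)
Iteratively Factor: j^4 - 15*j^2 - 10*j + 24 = (j - 1)*(j^3 + j^2 - 14*j - 24) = (j - 1)*(j + 3)*(j^2 - 2*j - 8) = (j - 1)*(j + 2)*(j + 3)*(j - 4)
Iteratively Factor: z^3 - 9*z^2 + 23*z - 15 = (z - 3)*(z^2 - 6*z + 5) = (z - 3)*(z - 1)*(z - 5)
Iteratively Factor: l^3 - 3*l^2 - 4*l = (l - 4)*(l^2 + l) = l*(l - 4)*(l + 1)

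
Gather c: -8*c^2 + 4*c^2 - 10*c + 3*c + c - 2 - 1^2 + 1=-4*c^2 - 6*c - 2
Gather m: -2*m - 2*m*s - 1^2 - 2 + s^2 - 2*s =m*(-2*s - 2) + s^2 - 2*s - 3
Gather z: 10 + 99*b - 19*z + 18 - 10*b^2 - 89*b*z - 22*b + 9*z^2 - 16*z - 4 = -10*b^2 + 77*b + 9*z^2 + z*(-89*b - 35) + 24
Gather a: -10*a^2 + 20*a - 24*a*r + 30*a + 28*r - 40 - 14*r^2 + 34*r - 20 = -10*a^2 + a*(50 - 24*r) - 14*r^2 + 62*r - 60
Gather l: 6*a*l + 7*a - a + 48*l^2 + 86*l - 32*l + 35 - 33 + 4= 6*a + 48*l^2 + l*(6*a + 54) + 6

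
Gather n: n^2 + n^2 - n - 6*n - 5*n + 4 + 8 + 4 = 2*n^2 - 12*n + 16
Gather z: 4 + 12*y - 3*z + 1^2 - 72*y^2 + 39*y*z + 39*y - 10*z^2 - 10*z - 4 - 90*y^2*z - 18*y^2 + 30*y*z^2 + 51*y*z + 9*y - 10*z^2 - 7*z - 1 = -90*y^2 + 60*y + z^2*(30*y - 20) + z*(-90*y^2 + 90*y - 20)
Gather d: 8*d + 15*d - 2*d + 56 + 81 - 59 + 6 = 21*d + 84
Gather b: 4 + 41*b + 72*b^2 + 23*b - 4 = 72*b^2 + 64*b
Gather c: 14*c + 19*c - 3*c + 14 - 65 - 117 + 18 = 30*c - 150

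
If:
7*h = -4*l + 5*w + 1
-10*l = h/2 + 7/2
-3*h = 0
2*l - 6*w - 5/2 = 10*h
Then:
No Solution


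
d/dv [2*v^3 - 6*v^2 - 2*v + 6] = 6*v^2 - 12*v - 2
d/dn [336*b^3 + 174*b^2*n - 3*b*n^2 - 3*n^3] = 174*b^2 - 6*b*n - 9*n^2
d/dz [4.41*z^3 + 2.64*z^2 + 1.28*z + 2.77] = 13.23*z^2 + 5.28*z + 1.28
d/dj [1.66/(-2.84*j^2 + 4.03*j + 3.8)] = (9.4288*j - 6.6898)/(-2.84*j^2 + 4.03*j + 3.8)^2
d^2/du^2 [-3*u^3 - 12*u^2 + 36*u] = -18*u - 24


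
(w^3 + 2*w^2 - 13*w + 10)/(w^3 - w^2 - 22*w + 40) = (w - 1)/(w - 4)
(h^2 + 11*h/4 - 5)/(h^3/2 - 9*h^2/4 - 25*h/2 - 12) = (-4*h^2 - 11*h + 20)/(-2*h^3 + 9*h^2 + 50*h + 48)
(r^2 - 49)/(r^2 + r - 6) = (r^2 - 49)/(r^2 + r - 6)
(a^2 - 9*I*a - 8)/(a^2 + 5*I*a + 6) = (a - 8*I)/(a + 6*I)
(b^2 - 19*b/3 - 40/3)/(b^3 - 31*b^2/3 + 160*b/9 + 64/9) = 3*(3*b + 5)/(9*b^2 - 21*b - 8)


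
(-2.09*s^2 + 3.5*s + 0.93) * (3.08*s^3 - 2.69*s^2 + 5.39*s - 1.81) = -6.4372*s^5 + 16.4021*s^4 - 17.8157*s^3 + 20.1462*s^2 - 1.3223*s - 1.6833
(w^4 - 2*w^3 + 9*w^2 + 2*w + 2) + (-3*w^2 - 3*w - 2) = w^4 - 2*w^3 + 6*w^2 - w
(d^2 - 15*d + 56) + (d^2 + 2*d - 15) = 2*d^2 - 13*d + 41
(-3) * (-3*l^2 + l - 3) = 9*l^2 - 3*l + 9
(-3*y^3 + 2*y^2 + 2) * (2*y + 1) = -6*y^4 + y^3 + 2*y^2 + 4*y + 2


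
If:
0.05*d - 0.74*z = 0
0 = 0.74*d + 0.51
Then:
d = -0.69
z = -0.05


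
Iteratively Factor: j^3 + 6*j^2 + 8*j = (j + 2)*(j^2 + 4*j) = j*(j + 2)*(j + 4)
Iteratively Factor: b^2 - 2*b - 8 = (b - 4)*(b + 2)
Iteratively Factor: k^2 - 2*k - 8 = (k - 4)*(k + 2)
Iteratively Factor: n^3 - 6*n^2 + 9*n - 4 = (n - 1)*(n^2 - 5*n + 4) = (n - 1)^2*(n - 4)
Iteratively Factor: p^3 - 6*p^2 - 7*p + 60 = (p - 5)*(p^2 - p - 12) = (p - 5)*(p + 3)*(p - 4)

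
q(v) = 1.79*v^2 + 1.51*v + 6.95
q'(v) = 3.58*v + 1.51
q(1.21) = 11.40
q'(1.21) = 5.84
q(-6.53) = 73.42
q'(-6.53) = -21.87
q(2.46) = 21.50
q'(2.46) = 10.32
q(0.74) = 9.05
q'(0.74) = 4.16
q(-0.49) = 6.64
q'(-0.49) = -0.24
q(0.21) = 7.35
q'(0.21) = 2.26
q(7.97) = 132.69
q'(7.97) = 30.04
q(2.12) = 18.20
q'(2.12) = 9.10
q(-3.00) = 18.53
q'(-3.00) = -9.23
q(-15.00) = 387.05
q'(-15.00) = -52.19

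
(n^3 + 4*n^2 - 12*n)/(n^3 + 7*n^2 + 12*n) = (n^2 + 4*n - 12)/(n^2 + 7*n + 12)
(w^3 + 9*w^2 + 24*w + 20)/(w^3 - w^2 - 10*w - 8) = (w^2 + 7*w + 10)/(w^2 - 3*w - 4)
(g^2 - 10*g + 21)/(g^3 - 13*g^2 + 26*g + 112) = (g - 3)/(g^2 - 6*g - 16)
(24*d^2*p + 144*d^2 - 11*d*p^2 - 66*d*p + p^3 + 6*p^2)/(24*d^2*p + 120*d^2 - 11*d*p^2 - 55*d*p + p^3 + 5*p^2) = (p + 6)/(p + 5)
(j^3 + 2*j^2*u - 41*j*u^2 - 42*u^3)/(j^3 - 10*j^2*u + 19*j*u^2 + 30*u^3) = (-j - 7*u)/(-j + 5*u)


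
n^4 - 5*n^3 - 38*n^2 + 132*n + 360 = (n - 6)^2*(n + 2)*(n + 5)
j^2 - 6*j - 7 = (j - 7)*(j + 1)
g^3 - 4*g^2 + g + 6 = (g - 3)*(g - 2)*(g + 1)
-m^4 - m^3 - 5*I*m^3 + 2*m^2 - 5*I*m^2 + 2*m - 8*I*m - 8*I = (m + 2*I)*(m + 4*I)*(I*m + 1)*(I*m + I)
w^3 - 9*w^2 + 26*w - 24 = (w - 4)*(w - 3)*(w - 2)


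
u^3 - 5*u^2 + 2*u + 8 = (u - 4)*(u - 2)*(u + 1)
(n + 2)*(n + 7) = n^2 + 9*n + 14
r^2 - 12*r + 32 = (r - 8)*(r - 4)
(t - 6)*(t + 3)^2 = t^3 - 27*t - 54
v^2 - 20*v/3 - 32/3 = (v - 8)*(v + 4/3)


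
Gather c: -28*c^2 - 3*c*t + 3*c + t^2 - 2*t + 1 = -28*c^2 + c*(3 - 3*t) + t^2 - 2*t + 1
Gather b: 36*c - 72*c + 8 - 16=-36*c - 8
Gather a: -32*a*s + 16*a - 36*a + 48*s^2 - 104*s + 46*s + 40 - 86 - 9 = a*(-32*s - 20) + 48*s^2 - 58*s - 55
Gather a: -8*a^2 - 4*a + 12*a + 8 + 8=-8*a^2 + 8*a + 16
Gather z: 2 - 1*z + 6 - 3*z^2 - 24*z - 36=-3*z^2 - 25*z - 28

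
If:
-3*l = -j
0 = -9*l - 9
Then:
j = -3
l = -1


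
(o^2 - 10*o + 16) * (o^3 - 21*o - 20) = o^5 - 10*o^4 - 5*o^3 + 190*o^2 - 136*o - 320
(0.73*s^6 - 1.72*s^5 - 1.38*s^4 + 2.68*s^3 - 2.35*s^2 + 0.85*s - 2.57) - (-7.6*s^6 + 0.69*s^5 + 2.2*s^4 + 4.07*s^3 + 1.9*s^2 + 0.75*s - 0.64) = 8.33*s^6 - 2.41*s^5 - 3.58*s^4 - 1.39*s^3 - 4.25*s^2 + 0.1*s - 1.93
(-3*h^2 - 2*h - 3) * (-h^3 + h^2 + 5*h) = 3*h^5 - h^4 - 14*h^3 - 13*h^2 - 15*h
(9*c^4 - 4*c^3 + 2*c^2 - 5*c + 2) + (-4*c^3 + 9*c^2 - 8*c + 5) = 9*c^4 - 8*c^3 + 11*c^2 - 13*c + 7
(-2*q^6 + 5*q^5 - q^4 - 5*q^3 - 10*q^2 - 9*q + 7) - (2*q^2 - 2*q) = -2*q^6 + 5*q^5 - q^4 - 5*q^3 - 12*q^2 - 7*q + 7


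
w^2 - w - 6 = (w - 3)*(w + 2)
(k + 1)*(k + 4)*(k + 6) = k^3 + 11*k^2 + 34*k + 24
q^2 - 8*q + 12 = (q - 6)*(q - 2)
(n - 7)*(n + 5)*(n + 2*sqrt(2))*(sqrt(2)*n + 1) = sqrt(2)*n^4 - 2*sqrt(2)*n^3 + 5*n^3 - 33*sqrt(2)*n^2 - 10*n^2 - 175*n - 4*sqrt(2)*n - 70*sqrt(2)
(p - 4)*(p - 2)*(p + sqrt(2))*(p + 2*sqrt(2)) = p^4 - 6*p^3 + 3*sqrt(2)*p^3 - 18*sqrt(2)*p^2 + 12*p^2 - 24*p + 24*sqrt(2)*p + 32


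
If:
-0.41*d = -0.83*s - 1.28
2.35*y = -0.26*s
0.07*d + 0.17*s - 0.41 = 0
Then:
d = 4.37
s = 0.61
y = -0.07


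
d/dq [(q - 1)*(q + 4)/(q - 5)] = (q^2 - 10*q - 11)/(q^2 - 10*q + 25)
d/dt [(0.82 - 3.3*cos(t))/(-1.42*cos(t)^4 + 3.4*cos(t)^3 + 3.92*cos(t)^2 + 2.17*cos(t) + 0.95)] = (14.058*cos(t)^4 - 27.0976*cos(t)^3 - 4.572*cos(t)^2 + 6.4288*cos(t) + 4.9144)*sin(t)/(2.0164*cos(t)^8 - 9.656*cos(t)^7 + 0.427199999999999*cos(t)^6 + 20.4932*cos(t)^5 + 27.4244*cos(t)^4 + 23.4728*cos(t)^3 + 12.1569*cos(t)^2 + 4.123*cos(t) + 0.9025)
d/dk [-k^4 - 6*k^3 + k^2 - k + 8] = -4*k^3 - 18*k^2 + 2*k - 1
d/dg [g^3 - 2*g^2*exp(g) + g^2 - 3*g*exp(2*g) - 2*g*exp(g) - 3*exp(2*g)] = -2*g^2*exp(g) + 3*g^2 - 6*g*exp(2*g) - 6*g*exp(g) + 2*g - 9*exp(2*g) - 2*exp(g)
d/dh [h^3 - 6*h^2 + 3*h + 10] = 3*h^2 - 12*h + 3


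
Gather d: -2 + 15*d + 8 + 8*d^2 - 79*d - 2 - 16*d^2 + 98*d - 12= -8*d^2 + 34*d - 8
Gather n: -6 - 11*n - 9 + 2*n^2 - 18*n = 2*n^2 - 29*n - 15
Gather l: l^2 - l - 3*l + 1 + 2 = l^2 - 4*l + 3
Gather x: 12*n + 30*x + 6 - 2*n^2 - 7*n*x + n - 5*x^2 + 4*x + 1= -2*n^2 + 13*n - 5*x^2 + x*(34 - 7*n) + 7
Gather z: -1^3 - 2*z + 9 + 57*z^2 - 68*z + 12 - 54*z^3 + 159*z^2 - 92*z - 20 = -54*z^3 + 216*z^2 - 162*z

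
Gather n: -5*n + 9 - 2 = 7 - 5*n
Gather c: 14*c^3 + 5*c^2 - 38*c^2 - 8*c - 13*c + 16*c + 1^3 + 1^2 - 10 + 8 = 14*c^3 - 33*c^2 - 5*c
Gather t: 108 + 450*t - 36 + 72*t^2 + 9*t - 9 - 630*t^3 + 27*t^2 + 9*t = -630*t^3 + 99*t^2 + 468*t + 63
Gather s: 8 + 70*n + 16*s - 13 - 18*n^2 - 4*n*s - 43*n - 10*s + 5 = -18*n^2 + 27*n + s*(6 - 4*n)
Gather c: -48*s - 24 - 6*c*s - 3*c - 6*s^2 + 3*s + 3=c*(-6*s - 3) - 6*s^2 - 45*s - 21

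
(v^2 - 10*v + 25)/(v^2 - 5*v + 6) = (v^2 - 10*v + 25)/(v^2 - 5*v + 6)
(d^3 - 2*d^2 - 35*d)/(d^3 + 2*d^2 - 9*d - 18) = d*(d^2 - 2*d - 35)/(d^3 + 2*d^2 - 9*d - 18)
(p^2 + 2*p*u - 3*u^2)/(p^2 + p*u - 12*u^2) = (p^2 + 2*p*u - 3*u^2)/(p^2 + p*u - 12*u^2)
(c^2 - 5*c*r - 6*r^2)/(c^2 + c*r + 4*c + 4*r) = (c - 6*r)/(c + 4)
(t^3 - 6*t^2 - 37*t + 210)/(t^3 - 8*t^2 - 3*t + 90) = (t^2 - t - 42)/(t^2 - 3*t - 18)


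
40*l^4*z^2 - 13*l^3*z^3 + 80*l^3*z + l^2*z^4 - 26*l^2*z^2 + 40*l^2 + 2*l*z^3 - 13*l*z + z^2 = (-8*l + z)*(-5*l + z)*(l*z + 1)^2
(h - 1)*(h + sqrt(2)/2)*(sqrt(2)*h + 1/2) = sqrt(2)*h^3 - sqrt(2)*h^2 + 3*h^2/2 - 3*h/2 + sqrt(2)*h/4 - sqrt(2)/4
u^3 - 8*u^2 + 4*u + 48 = (u - 6)*(u - 4)*(u + 2)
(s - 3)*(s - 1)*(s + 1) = s^3 - 3*s^2 - s + 3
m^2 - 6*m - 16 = (m - 8)*(m + 2)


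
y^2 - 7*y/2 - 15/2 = (y - 5)*(y + 3/2)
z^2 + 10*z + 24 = (z + 4)*(z + 6)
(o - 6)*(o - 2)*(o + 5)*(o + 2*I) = o^4 - 3*o^3 + 2*I*o^3 - 28*o^2 - 6*I*o^2 + 60*o - 56*I*o + 120*I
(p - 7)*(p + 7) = p^2 - 49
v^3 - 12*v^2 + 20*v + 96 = (v - 8)*(v - 6)*(v + 2)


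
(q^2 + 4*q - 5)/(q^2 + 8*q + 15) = (q - 1)/(q + 3)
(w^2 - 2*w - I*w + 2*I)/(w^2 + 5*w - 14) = (w - I)/(w + 7)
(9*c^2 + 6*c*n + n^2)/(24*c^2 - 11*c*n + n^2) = (9*c^2 + 6*c*n + n^2)/(24*c^2 - 11*c*n + n^2)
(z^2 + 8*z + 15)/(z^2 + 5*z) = (z + 3)/z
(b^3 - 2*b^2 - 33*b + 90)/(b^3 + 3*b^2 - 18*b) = (b - 5)/b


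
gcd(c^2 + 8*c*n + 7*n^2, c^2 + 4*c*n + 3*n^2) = c + n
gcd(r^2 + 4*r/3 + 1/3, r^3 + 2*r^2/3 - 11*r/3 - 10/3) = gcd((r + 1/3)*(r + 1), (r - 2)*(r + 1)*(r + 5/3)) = r + 1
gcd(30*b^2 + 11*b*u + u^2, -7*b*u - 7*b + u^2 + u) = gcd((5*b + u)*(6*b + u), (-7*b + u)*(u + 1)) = 1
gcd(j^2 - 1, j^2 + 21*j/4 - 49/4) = 1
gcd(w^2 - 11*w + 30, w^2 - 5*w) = w - 5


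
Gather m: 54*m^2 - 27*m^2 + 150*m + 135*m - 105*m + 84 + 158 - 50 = 27*m^2 + 180*m + 192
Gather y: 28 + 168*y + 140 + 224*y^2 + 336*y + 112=224*y^2 + 504*y + 280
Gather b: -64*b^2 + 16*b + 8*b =-64*b^2 + 24*b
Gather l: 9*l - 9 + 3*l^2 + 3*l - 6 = 3*l^2 + 12*l - 15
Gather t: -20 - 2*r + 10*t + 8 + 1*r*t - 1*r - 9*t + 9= -3*r + t*(r + 1) - 3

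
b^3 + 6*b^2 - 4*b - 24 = (b - 2)*(b + 2)*(b + 6)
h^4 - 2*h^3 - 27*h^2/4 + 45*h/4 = h*(h - 3)*(h - 3/2)*(h + 5/2)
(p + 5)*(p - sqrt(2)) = p^2 - sqrt(2)*p + 5*p - 5*sqrt(2)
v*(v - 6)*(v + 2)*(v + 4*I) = v^4 - 4*v^3 + 4*I*v^3 - 12*v^2 - 16*I*v^2 - 48*I*v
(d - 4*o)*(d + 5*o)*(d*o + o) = d^3*o + d^2*o^2 + d^2*o - 20*d*o^3 + d*o^2 - 20*o^3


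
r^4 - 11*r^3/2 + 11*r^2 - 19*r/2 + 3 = (r - 2)*(r - 3/2)*(r - 1)^2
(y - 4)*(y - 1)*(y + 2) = y^3 - 3*y^2 - 6*y + 8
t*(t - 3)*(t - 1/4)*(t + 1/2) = t^4 - 11*t^3/4 - 7*t^2/8 + 3*t/8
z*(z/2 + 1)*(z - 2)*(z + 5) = z^4/2 + 5*z^3/2 - 2*z^2 - 10*z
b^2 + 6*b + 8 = (b + 2)*(b + 4)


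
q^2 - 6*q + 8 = (q - 4)*(q - 2)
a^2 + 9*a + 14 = (a + 2)*(a + 7)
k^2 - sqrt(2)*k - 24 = (k - 4*sqrt(2))*(k + 3*sqrt(2))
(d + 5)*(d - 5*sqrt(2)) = d^2 - 5*sqrt(2)*d + 5*d - 25*sqrt(2)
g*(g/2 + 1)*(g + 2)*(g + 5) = g^4/2 + 9*g^3/2 + 12*g^2 + 10*g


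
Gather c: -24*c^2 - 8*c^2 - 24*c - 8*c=-32*c^2 - 32*c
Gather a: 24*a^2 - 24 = 24*a^2 - 24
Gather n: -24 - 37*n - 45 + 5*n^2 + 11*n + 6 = 5*n^2 - 26*n - 63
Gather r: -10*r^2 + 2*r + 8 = -10*r^2 + 2*r + 8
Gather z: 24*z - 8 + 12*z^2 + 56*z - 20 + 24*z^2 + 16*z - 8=36*z^2 + 96*z - 36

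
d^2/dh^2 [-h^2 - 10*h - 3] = -2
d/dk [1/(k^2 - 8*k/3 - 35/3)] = 6*(4 - 3*k)/(-3*k^2 + 8*k + 35)^2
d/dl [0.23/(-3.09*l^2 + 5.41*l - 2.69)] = (1.4214*l - 1.2443)/(3.09*l^2 - 5.41*l + 2.69)^2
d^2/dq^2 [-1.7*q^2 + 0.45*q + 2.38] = -3.40000000000000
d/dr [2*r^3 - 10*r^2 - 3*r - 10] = 6*r^2 - 20*r - 3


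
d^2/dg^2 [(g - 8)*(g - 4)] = 2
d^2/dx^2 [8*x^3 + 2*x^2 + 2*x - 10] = 48*x + 4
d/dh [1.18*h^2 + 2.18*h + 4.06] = 2.36*h + 2.18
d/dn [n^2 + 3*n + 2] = 2*n + 3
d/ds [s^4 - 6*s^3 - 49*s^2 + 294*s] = 4*s^3 - 18*s^2 - 98*s + 294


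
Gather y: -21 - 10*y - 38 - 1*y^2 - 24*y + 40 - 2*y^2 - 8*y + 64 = -3*y^2 - 42*y + 45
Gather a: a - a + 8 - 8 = 0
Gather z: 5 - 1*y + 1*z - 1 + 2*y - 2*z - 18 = y - z - 14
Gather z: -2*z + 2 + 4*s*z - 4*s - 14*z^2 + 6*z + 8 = -4*s - 14*z^2 + z*(4*s + 4) + 10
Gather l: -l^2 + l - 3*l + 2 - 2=-l^2 - 2*l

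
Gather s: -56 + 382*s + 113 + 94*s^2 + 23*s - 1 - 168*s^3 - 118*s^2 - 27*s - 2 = -168*s^3 - 24*s^2 + 378*s + 54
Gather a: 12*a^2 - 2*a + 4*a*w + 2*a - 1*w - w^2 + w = 12*a^2 + 4*a*w - w^2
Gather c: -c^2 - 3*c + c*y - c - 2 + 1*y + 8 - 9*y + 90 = -c^2 + c*(y - 4) - 8*y + 96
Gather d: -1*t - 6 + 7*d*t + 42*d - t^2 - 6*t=d*(7*t + 42) - t^2 - 7*t - 6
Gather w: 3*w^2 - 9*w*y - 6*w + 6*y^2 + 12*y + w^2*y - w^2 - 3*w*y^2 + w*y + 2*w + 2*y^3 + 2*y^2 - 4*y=w^2*(y + 2) + w*(-3*y^2 - 8*y - 4) + 2*y^3 + 8*y^2 + 8*y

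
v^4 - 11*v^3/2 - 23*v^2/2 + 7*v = v*(v - 7)*(v - 1/2)*(v + 2)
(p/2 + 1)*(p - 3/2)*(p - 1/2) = p^3/2 - 13*p/8 + 3/4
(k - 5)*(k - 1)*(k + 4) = k^3 - 2*k^2 - 19*k + 20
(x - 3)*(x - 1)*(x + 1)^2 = x^4 - 2*x^3 - 4*x^2 + 2*x + 3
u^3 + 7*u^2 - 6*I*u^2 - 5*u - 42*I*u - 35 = (u + 7)*(u - 5*I)*(u - I)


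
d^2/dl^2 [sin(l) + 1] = -sin(l)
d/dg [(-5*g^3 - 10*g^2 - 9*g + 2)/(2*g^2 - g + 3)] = (-10*g^4 + 10*g^3 - 17*g^2 - 68*g - 25)/(4*g^4 - 4*g^3 + 13*g^2 - 6*g + 9)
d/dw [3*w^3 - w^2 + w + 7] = 9*w^2 - 2*w + 1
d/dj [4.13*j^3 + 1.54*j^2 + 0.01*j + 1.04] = 12.39*j^2 + 3.08*j + 0.01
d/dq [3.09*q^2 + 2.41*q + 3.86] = 6.18*q + 2.41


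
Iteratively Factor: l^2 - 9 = (l + 3)*(l - 3)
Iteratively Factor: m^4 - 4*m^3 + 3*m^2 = (m)*(m^3 - 4*m^2 + 3*m) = m^2*(m^2 - 4*m + 3) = m^2*(m - 1)*(m - 3)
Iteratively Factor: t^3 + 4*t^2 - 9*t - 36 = (t + 3)*(t^2 + t - 12) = (t + 3)*(t + 4)*(t - 3)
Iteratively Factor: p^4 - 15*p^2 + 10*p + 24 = (p + 4)*(p^3 - 4*p^2 + p + 6) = (p - 2)*(p + 4)*(p^2 - 2*p - 3) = (p - 2)*(p + 1)*(p + 4)*(p - 3)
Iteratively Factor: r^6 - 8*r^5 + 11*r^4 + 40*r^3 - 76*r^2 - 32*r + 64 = (r - 1)*(r^5 - 7*r^4 + 4*r^3 + 44*r^2 - 32*r - 64) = (r - 4)*(r - 1)*(r^4 - 3*r^3 - 8*r^2 + 12*r + 16) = (r - 4)*(r - 2)*(r - 1)*(r^3 - r^2 - 10*r - 8) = (r - 4)*(r - 2)*(r - 1)*(r + 1)*(r^2 - 2*r - 8) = (r - 4)*(r - 2)*(r - 1)*(r + 1)*(r + 2)*(r - 4)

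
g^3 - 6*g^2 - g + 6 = (g - 6)*(g - 1)*(g + 1)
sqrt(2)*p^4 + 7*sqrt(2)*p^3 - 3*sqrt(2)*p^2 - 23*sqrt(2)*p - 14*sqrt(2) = (p - 2)*(p + 1)*(p + 7)*(sqrt(2)*p + sqrt(2))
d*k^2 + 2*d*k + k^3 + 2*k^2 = k*(d + k)*(k + 2)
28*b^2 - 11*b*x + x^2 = (-7*b + x)*(-4*b + x)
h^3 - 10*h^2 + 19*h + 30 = (h - 6)*(h - 5)*(h + 1)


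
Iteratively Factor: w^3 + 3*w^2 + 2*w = (w + 2)*(w^2 + w) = w*(w + 2)*(w + 1)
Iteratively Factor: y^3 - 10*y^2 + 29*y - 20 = (y - 5)*(y^2 - 5*y + 4) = (y - 5)*(y - 1)*(y - 4)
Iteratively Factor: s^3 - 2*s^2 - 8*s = (s + 2)*(s^2 - 4*s) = (s - 4)*(s + 2)*(s)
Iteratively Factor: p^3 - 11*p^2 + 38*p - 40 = (p - 5)*(p^2 - 6*p + 8) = (p - 5)*(p - 4)*(p - 2)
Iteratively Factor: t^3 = (t)*(t^2) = t^2*(t)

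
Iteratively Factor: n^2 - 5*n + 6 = (n - 2)*(n - 3)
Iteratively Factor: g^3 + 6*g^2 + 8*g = (g + 2)*(g^2 + 4*g) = g*(g + 2)*(g + 4)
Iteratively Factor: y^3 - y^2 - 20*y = (y - 5)*(y^2 + 4*y) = (y - 5)*(y + 4)*(y)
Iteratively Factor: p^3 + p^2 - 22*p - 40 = (p + 4)*(p^2 - 3*p - 10) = (p + 2)*(p + 4)*(p - 5)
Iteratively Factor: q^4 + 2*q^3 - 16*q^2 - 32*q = (q + 4)*(q^3 - 2*q^2 - 8*q) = (q + 2)*(q + 4)*(q^2 - 4*q) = (q - 4)*(q + 2)*(q + 4)*(q)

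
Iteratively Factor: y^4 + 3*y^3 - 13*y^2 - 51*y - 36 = (y + 1)*(y^3 + 2*y^2 - 15*y - 36) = (y + 1)*(y + 3)*(y^2 - y - 12) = (y + 1)*(y + 3)^2*(y - 4)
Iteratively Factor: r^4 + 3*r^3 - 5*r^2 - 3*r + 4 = (r - 1)*(r^3 + 4*r^2 - r - 4) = (r - 1)^2*(r^2 + 5*r + 4) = (r - 1)^2*(r + 1)*(r + 4)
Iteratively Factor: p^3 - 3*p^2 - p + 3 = (p - 1)*(p^2 - 2*p - 3) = (p - 3)*(p - 1)*(p + 1)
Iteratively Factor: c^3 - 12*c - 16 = (c - 4)*(c^2 + 4*c + 4) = (c - 4)*(c + 2)*(c + 2)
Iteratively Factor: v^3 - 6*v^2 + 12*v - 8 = (v - 2)*(v^2 - 4*v + 4) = (v - 2)^2*(v - 2)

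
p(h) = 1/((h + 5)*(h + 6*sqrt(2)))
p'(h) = -1/((h + 5)*(h + 6*sqrt(2))^2) - 1/((h + 5)^2*(h + 6*sqrt(2))) = -(2*h + 5 + 6*sqrt(2))/((h + 5)^2*(h + 6*sqrt(2))^2)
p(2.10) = 0.01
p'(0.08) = -0.00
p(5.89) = 0.01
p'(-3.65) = -0.15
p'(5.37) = 0.00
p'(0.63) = -0.00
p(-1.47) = 0.04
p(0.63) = 0.02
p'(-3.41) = -0.10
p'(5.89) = 0.00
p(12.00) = 0.00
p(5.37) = 0.01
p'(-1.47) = -0.02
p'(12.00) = 0.00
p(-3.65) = 0.15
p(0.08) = 0.02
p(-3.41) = 0.12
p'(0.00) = -0.00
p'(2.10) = 0.00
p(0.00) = 0.02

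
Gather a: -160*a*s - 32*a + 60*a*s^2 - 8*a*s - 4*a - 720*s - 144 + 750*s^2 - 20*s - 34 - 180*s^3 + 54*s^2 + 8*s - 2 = a*(60*s^2 - 168*s - 36) - 180*s^3 + 804*s^2 - 732*s - 180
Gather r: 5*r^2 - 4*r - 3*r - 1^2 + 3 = 5*r^2 - 7*r + 2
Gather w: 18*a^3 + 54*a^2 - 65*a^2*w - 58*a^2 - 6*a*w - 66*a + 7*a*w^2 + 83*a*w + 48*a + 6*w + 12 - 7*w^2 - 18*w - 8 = 18*a^3 - 4*a^2 - 18*a + w^2*(7*a - 7) + w*(-65*a^2 + 77*a - 12) + 4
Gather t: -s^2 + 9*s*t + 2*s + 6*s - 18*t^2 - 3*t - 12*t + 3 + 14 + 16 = -s^2 + 8*s - 18*t^2 + t*(9*s - 15) + 33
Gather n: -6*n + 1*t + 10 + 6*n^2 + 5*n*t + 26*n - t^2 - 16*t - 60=6*n^2 + n*(5*t + 20) - t^2 - 15*t - 50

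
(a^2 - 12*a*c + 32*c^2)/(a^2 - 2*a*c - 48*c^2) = (a - 4*c)/(a + 6*c)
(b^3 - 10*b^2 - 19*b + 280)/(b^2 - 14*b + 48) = (b^2 - 2*b - 35)/(b - 6)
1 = 1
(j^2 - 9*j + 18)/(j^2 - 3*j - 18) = (j - 3)/(j + 3)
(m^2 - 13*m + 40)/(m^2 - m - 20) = (m - 8)/(m + 4)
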